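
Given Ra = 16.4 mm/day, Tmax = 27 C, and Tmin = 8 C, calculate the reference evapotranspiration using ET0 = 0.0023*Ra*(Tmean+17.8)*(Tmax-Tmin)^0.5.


Tmean = (Tmax + Tmin)/2 = (27 + 8)/2 = 17.5
ET0 = 0.0023 * 16.4 * (17.5 + 17.8) * sqrt(27 - 8)
ET0 = 0.0023 * 16.4 * 35.3 * 4.358899

5.8039 mm/day


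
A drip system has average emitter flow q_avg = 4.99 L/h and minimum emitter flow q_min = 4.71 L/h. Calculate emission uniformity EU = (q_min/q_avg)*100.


EU = (q_min/q_avg)*100 = (4.71/4.99)*100 = 94.3888%

94.3888 %


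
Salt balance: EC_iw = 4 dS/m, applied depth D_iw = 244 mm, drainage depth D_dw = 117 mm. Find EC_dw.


EC_dw = EC_iw * D_iw / D_dw
EC_dw = 4 * 244 / 117
EC_dw = 976 / 117

8.3419 dS/m


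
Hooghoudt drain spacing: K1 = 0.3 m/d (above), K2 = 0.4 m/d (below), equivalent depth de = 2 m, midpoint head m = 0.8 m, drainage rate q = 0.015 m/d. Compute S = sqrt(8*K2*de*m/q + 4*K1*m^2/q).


S^2 = 8*K2*de*m/q + 4*K1*m^2/q
S^2 = 8*0.4*2*0.8/0.015 + 4*0.3*0.8^2/0.015
S = sqrt(392.5333)

19.8125 m


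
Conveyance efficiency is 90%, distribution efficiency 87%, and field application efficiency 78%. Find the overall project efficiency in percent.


Ec = 0.9, Eb = 0.87, Ea = 0.78
E = 0.9 * 0.87 * 0.78 * 100 = 61.0740%

61.0740 %


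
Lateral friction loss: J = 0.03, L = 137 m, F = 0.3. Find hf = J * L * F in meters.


hf = J * L * F = 0.03 * 137 * 0.3 = 1.2330 m

1.2330 m


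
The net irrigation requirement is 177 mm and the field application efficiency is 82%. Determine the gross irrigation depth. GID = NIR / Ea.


Ea = 82% = 0.82
GID = NIR / Ea = 177 / 0.82 = 215.8537 mm

215.8537 mm


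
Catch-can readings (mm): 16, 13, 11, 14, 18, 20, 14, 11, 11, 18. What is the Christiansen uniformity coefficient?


mean = 14.600000 mm
MAD = 2.720000 mm
CU = (1 - 2.720000/14.600000)*100

81.3699 %


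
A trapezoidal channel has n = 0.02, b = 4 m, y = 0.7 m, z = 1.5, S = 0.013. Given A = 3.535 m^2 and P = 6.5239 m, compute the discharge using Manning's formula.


R = A/P = 3.535/6.5239 = 0.541854
Q = (1/0.02) * 3.535 * 0.541854^(2/3) * 0.013^0.5

13.3943 m^3/s


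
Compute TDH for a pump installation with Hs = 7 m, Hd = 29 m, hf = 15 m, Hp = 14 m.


TDH = Hs + Hd + hf + Hp = 7 + 29 + 15 + 14 = 65

65 m


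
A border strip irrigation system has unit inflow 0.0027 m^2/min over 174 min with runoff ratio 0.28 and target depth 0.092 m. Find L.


L = q*t/((1+r)*Z)
L = 0.0027*174/((1+0.28)*0.092)
L = 0.4698/0.11776

3.9895 m


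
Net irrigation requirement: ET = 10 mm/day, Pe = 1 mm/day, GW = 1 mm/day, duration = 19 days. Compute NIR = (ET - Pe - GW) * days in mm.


Daily deficit = ET - Pe - GW = 10 - 1 - 1 = 8 mm/day
NIR = 8 * 19 = 152 mm

152.0000 mm


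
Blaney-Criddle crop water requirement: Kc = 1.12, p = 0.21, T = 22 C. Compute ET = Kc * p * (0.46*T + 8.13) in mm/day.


ET = Kc * p * (0.46*T + 8.13)
ET = 1.12 * 0.21 * (0.46*22 + 8.13)
ET = 1.12 * 0.21 * 18.2500

4.2924 mm/day


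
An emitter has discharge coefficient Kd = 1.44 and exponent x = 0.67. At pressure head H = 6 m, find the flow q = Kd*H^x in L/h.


q = Kd * H^x = 1.44 * 6^0.67 = 1.44 * 3.321707

4.7833 L/h


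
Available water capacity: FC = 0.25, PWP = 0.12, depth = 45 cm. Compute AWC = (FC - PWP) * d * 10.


AWC = (FC - PWP) * d * 10
AWC = (0.25 - 0.12) * 45 * 10
AWC = 0.1300 * 45 * 10

58.5000 mm


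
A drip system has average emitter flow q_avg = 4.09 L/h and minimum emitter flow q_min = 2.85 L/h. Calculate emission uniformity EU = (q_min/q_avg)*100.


EU = (q_min/q_avg)*100 = (2.85/4.09)*100 = 69.6822%

69.6822 %


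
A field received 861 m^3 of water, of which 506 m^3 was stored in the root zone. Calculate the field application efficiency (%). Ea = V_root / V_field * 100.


Ea = V_root / V_field * 100 = 506 / 861 * 100 = 58.7689%

58.7689 %


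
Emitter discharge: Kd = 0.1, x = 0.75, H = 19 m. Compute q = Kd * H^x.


q = Kd * H^x = 0.1 * 19^0.75 = 0.1 * 9.100499

0.9100 L/h


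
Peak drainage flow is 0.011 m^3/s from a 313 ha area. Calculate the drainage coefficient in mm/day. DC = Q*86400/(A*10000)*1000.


DC = Q * 86400 / (A * 10000) * 1000
DC = 0.011 * 86400 / (313 * 10000) * 1000
DC = 950400.0000 / 3130000

0.3036 mm/day


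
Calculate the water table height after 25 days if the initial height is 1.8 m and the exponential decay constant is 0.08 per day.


m = m0 * exp(-k*t)
m = 1.8 * exp(-0.08 * 25)
m = 1.8 * exp(-2.0000)

0.2436 m


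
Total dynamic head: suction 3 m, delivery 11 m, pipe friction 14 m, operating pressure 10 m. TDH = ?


TDH = Hs + Hd + hf + Hp = 3 + 11 + 14 + 10 = 38

38 m


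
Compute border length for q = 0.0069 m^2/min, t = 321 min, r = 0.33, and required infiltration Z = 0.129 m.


L = q*t/((1+r)*Z)
L = 0.0069*321/((1+0.33)*0.129)
L = 2.2149/0.17157

12.9096 m


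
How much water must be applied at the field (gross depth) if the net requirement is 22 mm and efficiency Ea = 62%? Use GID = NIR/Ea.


Ea = 62% = 0.62
GID = NIR / Ea = 22 / 0.62 = 35.4839 mm

35.4839 mm


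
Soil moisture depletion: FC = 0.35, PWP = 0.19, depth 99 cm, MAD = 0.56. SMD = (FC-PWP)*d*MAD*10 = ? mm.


SMD = (FC - PWP) * d * MAD * 10
SMD = (0.35 - 0.19) * 99 * 0.56 * 10
SMD = 0.1600 * 99 * 0.56 * 10

88.7040 mm


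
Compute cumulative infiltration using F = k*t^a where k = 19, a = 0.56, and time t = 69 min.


F = k * t^a = 19 * 69^0.56
F = 19 * 10.709162

203.4741 mm


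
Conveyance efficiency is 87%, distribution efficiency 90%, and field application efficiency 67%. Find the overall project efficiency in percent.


Ec = 0.87, Eb = 0.9, Ea = 0.67
E = 0.87 * 0.9 * 0.67 * 100 = 52.4610%

52.4610 %


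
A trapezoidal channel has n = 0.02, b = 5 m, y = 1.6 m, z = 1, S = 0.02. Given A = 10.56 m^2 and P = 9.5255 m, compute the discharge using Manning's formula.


R = A/P = 10.56/9.5255 = 1.108603
Q = (1/0.02) * 10.56 * 1.108603^(2/3) * 0.02^0.5

79.9834 m^3/s


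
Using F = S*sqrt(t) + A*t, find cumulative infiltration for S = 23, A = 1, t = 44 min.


F = S*sqrt(t) + A*t
F = 23*sqrt(44) + 1*44
F = 23*6.633250 + 44

196.5648 mm


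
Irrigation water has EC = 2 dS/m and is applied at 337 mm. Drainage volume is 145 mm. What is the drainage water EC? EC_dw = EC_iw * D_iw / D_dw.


EC_dw = EC_iw * D_iw / D_dw
EC_dw = 2 * 337 / 145
EC_dw = 674 / 145

4.6483 dS/m


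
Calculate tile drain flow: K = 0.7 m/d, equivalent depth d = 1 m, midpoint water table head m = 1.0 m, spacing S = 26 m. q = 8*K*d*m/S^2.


q = 8*K*d*m/S^2
q = 8*0.7*1*1.0/26^2
q = 5.6000 / 676

0.0083 m/d


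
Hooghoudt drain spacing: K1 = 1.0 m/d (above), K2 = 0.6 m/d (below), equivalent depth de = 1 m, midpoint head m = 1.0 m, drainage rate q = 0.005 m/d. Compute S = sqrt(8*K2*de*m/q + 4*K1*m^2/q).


S^2 = 8*K2*de*m/q + 4*K1*m^2/q
S^2 = 8*0.6*1*1.0/0.005 + 4*1.0*1.0^2/0.005
S = sqrt(1760.0000)

41.9524 m


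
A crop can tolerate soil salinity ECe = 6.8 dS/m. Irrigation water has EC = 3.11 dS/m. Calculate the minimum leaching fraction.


LR = ECiw / (5*ECe - ECiw)
LR = 3.11 / (5*6.8 - 3.11)
LR = 3.11 / 30.8900

0.1007


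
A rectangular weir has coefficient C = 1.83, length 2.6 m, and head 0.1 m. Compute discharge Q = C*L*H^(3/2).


Q = C * L * H^(3/2) = 1.83 * 2.6 * 0.1^1.5 = 1.83 * 2.6 * 0.031623

0.1505 m^3/s


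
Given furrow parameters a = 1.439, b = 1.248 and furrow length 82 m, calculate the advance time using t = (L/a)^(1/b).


t = (L/a)^(1/b)
t = (82/1.439)^(1/1.248)
t = 56.984017^(1/1.248)

25.5184 min


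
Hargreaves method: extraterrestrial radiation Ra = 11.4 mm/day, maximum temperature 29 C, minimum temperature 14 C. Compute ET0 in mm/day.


Tmean = (Tmax + Tmin)/2 = (29 + 14)/2 = 21.5
ET0 = 0.0023 * 11.4 * (21.5 + 17.8) * sqrt(29 - 14)
ET0 = 0.0023 * 11.4 * 39.3 * 3.872983

3.9909 mm/day


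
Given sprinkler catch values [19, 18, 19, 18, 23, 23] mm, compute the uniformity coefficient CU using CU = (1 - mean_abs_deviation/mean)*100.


mean = 20.000000 mm
MAD = 2.000000 mm
CU = (1 - 2.000000/20.000000)*100

90.0000 %


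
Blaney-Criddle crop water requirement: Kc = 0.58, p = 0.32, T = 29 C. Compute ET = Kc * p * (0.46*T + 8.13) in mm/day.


ET = Kc * p * (0.46*T + 8.13)
ET = 0.58 * 0.32 * (0.46*29 + 8.13)
ET = 0.58 * 0.32 * 21.4700

3.9848 mm/day


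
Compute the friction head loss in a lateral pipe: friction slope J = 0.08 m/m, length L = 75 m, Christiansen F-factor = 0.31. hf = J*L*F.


hf = J * L * F = 0.08 * 75 * 0.31 = 1.8600 m

1.8600 m


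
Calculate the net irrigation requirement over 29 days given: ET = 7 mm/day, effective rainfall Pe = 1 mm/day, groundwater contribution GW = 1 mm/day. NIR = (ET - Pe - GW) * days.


Daily deficit = ET - Pe - GW = 7 - 1 - 1 = 5 mm/day
NIR = 5 * 29 = 145 mm

145.0000 mm


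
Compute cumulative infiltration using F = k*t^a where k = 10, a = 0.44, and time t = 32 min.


F = k * t^a = 10 * 32^0.44
F = 10 * 4.594793

45.9479 mm


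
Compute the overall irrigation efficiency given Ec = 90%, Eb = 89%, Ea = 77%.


Ec = 0.9, Eb = 0.89, Ea = 0.77
E = 0.9 * 0.89 * 0.77 * 100 = 61.6770%

61.6770 %


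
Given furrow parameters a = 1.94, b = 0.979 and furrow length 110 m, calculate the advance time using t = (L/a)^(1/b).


t = (L/a)^(1/b)
t = (110/1.94)^(1/0.979)
t = 56.701031^(1/0.979)

61.8310 min


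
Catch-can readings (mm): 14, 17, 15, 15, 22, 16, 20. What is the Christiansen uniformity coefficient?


mean = 17.000000 mm
MAD = 2.285714 mm
CU = (1 - 2.285714/17.000000)*100

86.5546 %


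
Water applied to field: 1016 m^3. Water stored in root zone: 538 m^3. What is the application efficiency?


Ea = V_root / V_field * 100 = 538 / 1016 * 100 = 52.9528%

52.9528 %


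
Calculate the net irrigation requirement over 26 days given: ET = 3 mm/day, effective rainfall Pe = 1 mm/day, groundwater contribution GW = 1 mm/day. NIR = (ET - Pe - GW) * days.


Daily deficit = ET - Pe - GW = 3 - 1 - 1 = 1 mm/day
NIR = 1 * 26 = 26 mm

26.0000 mm


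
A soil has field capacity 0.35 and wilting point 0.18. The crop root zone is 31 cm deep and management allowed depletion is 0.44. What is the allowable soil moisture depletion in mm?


SMD = (FC - PWP) * d * MAD * 10
SMD = (0.35 - 0.18) * 31 * 0.44 * 10
SMD = 0.1700 * 31 * 0.44 * 10

23.1880 mm


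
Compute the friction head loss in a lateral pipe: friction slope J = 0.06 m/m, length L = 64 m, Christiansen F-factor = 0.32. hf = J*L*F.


hf = J * L * F = 0.06 * 64 * 0.32 = 1.2288 m

1.2288 m


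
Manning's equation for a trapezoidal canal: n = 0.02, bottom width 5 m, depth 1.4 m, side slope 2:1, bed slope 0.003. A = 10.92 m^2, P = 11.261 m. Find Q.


R = A/P = 10.92/11.261 = 0.969718
Q = (1/0.02) * 10.92 * 0.969718^(2/3) * 0.003^0.5

29.2988 m^3/s


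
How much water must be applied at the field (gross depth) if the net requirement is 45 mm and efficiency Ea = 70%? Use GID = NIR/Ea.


Ea = 70% = 0.7
GID = NIR / Ea = 45 / 0.7 = 64.2857 mm

64.2857 mm


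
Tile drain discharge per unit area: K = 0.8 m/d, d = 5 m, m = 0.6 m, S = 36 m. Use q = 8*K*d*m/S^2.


q = 8*K*d*m/S^2
q = 8*0.8*5*0.6/36^2
q = 19.2000 / 1296

0.0148 m/d


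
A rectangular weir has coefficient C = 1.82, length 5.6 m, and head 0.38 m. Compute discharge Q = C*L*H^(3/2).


Q = C * L * H^(3/2) = 1.82 * 5.6 * 0.38^1.5 = 1.82 * 5.6 * 0.234248

2.3875 m^3/s


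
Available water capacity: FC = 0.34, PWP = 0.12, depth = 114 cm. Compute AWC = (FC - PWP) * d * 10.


AWC = (FC - PWP) * d * 10
AWC = (0.34 - 0.12) * 114 * 10
AWC = 0.2200 * 114 * 10

250.8000 mm


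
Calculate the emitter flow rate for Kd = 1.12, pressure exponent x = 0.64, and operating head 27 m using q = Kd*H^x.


q = Kd * H^x = 1.12 * 27^0.64 = 1.12 * 8.242763

9.2319 L/h


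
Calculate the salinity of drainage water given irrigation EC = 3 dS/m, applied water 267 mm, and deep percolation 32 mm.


EC_dw = EC_iw * D_iw / D_dw
EC_dw = 3 * 267 / 32
EC_dw = 801 / 32

25.0312 dS/m


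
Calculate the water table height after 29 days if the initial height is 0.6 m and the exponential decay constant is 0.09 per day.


m = m0 * exp(-k*t)
m = 0.6 * exp(-0.09 * 29)
m = 0.6 * exp(-2.6100)

0.0441 m


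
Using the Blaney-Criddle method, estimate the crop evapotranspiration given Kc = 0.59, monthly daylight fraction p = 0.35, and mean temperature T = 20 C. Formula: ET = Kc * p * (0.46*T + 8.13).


ET = Kc * p * (0.46*T + 8.13)
ET = 0.59 * 0.35 * (0.46*20 + 8.13)
ET = 0.59 * 0.35 * 17.3300

3.5786 mm/day


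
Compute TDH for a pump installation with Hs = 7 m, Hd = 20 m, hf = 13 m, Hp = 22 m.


TDH = Hs + Hd + hf + Hp = 7 + 20 + 13 + 22 = 62

62 m


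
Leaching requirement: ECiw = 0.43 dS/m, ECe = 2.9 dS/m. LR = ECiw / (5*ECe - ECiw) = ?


LR = ECiw / (5*ECe - ECiw)
LR = 0.43 / (5*2.9 - 0.43)
LR = 0.43 / 14.0700

0.0306


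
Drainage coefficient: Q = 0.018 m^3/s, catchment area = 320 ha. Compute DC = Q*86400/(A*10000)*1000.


DC = Q * 86400 / (A * 10000) * 1000
DC = 0.018 * 86400 / (320 * 10000) * 1000
DC = 1555200.0000 / 3200000

0.4860 mm/day


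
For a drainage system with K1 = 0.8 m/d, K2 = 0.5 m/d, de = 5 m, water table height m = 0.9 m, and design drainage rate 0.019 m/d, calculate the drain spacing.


S^2 = 8*K2*de*m/q + 4*K1*m^2/q
S^2 = 8*0.5*5*0.9/0.019 + 4*0.8*0.9^2/0.019
S = sqrt(1083.7895)

32.9210 m


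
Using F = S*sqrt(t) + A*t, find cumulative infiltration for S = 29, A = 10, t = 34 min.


F = S*sqrt(t) + A*t
F = 29*sqrt(34) + 10*34
F = 29*5.830952 + 340

509.0976 mm


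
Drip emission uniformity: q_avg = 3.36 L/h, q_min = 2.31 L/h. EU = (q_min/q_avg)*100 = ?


EU = (q_min/q_avg)*100 = (2.31/3.36)*100 = 68.7500%

68.7500 %


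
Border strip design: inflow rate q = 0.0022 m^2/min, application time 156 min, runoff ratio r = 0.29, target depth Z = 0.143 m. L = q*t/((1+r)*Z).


L = q*t/((1+r)*Z)
L = 0.0022*156/((1+0.29)*0.143)
L = 0.3432/0.18447

1.8605 m


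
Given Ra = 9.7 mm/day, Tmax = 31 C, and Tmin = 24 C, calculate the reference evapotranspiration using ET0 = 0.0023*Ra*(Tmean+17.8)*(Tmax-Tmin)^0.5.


Tmean = (Tmax + Tmin)/2 = (31 + 24)/2 = 27.5
ET0 = 0.0023 * 9.7 * (27.5 + 17.8) * sqrt(31 - 24)
ET0 = 0.0023 * 9.7 * 45.3 * 2.645751

2.6739 mm/day


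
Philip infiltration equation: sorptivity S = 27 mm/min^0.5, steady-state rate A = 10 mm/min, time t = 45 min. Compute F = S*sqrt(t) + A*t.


F = S*sqrt(t) + A*t
F = 27*sqrt(45) + 10*45
F = 27*6.708204 + 450

631.1215 mm


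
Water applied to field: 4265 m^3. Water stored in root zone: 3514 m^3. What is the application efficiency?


Ea = V_root / V_field * 100 = 3514 / 4265 * 100 = 82.3916%

82.3916 %


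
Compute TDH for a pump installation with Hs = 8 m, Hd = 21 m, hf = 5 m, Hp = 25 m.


TDH = Hs + Hd + hf + Hp = 8 + 21 + 5 + 25 = 59

59 m


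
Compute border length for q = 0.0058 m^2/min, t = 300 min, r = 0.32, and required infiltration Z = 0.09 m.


L = q*t/((1+r)*Z)
L = 0.0058*300/((1+0.32)*0.09)
L = 1.74/0.1188

14.6465 m


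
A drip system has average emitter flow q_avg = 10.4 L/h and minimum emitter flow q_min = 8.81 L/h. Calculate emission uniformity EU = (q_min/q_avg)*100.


EU = (q_min/q_avg)*100 = (8.81/10.4)*100 = 84.7115%

84.7115 %


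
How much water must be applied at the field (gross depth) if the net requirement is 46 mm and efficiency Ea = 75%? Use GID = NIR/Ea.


Ea = 75% = 0.75
GID = NIR / Ea = 46 / 0.75 = 61.3333 mm

61.3333 mm


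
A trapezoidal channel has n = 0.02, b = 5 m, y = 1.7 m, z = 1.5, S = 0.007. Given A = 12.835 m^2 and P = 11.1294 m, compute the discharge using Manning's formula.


R = A/P = 12.835/11.1294 = 1.153252
Q = (1/0.02) * 12.835 * 1.153252^(2/3) * 0.007^0.5

59.0470 m^3/s


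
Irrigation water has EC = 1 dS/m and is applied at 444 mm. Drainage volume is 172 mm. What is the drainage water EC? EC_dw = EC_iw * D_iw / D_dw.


EC_dw = EC_iw * D_iw / D_dw
EC_dw = 1 * 444 / 172
EC_dw = 444 / 172

2.5814 dS/m


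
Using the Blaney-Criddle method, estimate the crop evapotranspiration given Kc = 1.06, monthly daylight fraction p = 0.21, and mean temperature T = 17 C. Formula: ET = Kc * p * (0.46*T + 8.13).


ET = Kc * p * (0.46*T + 8.13)
ET = 1.06 * 0.21 * (0.46*17 + 8.13)
ET = 1.06 * 0.21 * 15.9500

3.5505 mm/day


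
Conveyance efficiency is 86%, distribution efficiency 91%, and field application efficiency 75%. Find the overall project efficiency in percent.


Ec = 0.86, Eb = 0.91, Ea = 0.75
E = 0.86 * 0.91 * 0.75 * 100 = 58.6950%

58.6950 %


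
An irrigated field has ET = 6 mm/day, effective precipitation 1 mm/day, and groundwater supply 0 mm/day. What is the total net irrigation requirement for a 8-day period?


Daily deficit = ET - Pe - GW = 6 - 1 - 0 = 5 mm/day
NIR = 5 * 8 = 40 mm

40.0000 mm


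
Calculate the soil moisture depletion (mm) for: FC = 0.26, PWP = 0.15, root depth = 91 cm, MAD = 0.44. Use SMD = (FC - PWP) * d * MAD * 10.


SMD = (FC - PWP) * d * MAD * 10
SMD = (0.26 - 0.15) * 91 * 0.44 * 10
SMD = 0.1100 * 91 * 0.44 * 10

44.0440 mm


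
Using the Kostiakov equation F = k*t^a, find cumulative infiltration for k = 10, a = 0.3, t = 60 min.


F = k * t^a = 10 * 60^0.3
F = 10 * 3.415430

34.1543 mm


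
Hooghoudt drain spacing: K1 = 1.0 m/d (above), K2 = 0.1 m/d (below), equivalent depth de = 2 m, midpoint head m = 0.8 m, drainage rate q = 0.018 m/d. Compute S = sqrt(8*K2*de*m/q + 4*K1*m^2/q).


S^2 = 8*K2*de*m/q + 4*K1*m^2/q
S^2 = 8*0.1*2*0.8/0.018 + 4*1.0*0.8^2/0.018
S = sqrt(213.3333)

14.6059 m


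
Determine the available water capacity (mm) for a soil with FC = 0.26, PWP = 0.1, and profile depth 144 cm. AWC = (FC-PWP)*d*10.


AWC = (FC - PWP) * d * 10
AWC = (0.26 - 0.1) * 144 * 10
AWC = 0.1600 * 144 * 10

230.4000 mm


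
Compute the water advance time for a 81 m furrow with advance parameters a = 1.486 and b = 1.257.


t = (L/a)^(1/b)
t = (81/1.486)^(1/1.257)
t = 54.508748^(1/1.257)

24.0678 min


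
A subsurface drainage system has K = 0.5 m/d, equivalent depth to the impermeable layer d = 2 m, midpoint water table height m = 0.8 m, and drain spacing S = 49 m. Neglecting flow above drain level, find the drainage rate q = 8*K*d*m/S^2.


q = 8*K*d*m/S^2
q = 8*0.5*2*0.8/49^2
q = 6.4000 / 2401

0.0027 m/d


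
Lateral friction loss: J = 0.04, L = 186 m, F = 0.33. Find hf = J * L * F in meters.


hf = J * L * F = 0.04 * 186 * 0.33 = 2.4552 m

2.4552 m


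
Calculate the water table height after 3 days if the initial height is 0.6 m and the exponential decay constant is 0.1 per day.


m = m0 * exp(-k*t)
m = 0.6 * exp(-0.1 * 3)
m = 0.6 * exp(-0.3000)

0.4445 m


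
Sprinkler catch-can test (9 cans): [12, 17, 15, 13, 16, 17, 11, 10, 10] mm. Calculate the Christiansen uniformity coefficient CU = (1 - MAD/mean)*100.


mean = 13.444444 mm
MAD = 2.493827 mm
CU = (1 - 2.493827/13.444444)*100

81.4509 %


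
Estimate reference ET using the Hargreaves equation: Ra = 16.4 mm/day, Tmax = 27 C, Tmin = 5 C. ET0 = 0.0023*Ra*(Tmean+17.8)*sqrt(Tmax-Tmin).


Tmean = (Tmax + Tmin)/2 = (27 + 5)/2 = 16.0
ET0 = 0.0023 * 16.4 * (16.0 + 17.8) * sqrt(27 - 5)
ET0 = 0.0023 * 16.4 * 33.8 * 4.690416

5.9800 mm/day


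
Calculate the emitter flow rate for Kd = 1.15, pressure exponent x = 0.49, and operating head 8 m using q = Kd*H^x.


q = Kd * H^x = 1.15 * 8^0.49 = 1.15 * 2.770219

3.1858 L/h


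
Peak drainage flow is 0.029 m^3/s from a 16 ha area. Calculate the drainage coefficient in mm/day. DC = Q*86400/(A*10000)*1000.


DC = Q * 86400 / (A * 10000) * 1000
DC = 0.029 * 86400 / (16 * 10000) * 1000
DC = 2505600.0000 / 160000

15.6600 mm/day


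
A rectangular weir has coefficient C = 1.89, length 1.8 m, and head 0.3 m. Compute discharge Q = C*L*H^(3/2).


Q = C * L * H^(3/2) = 1.89 * 1.8 * 0.3^1.5 = 1.89 * 1.8 * 0.164317

0.5590 m^3/s


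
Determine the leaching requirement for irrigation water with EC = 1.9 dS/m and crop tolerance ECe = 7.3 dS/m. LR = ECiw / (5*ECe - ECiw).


LR = ECiw / (5*ECe - ECiw)
LR = 1.9 / (5*7.3 - 1.9)
LR = 1.9 / 34.6000

0.0549


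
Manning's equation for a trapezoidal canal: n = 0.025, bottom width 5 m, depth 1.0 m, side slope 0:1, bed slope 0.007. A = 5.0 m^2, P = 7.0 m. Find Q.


R = A/P = 5.0/7.0 = 0.714286
Q = (1/0.025) * 5.0 * 0.714286^(2/3) * 0.007^0.5

13.3709 m^3/s


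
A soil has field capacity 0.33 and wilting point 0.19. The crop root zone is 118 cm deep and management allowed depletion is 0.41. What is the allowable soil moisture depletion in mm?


SMD = (FC - PWP) * d * MAD * 10
SMD = (0.33 - 0.19) * 118 * 0.41 * 10
SMD = 0.1400 * 118 * 0.41 * 10

67.7320 mm


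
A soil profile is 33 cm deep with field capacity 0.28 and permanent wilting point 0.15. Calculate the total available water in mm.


AWC = (FC - PWP) * d * 10
AWC = (0.28 - 0.15) * 33 * 10
AWC = 0.1300 * 33 * 10

42.9000 mm


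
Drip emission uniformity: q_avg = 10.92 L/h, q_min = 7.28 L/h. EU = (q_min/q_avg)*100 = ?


EU = (q_min/q_avg)*100 = (7.28/10.92)*100 = 66.6667%

66.6667 %


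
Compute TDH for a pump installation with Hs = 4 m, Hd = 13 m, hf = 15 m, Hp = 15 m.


TDH = Hs + Hd + hf + Hp = 4 + 13 + 15 + 15 = 47

47 m


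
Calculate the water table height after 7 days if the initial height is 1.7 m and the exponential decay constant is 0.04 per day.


m = m0 * exp(-k*t)
m = 1.7 * exp(-0.04 * 7)
m = 1.7 * exp(-0.2800)

1.2848 m


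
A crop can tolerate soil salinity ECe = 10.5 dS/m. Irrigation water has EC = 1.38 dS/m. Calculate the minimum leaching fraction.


LR = ECiw / (5*ECe - ECiw)
LR = 1.38 / (5*10.5 - 1.38)
LR = 1.38 / 51.1200

0.0270


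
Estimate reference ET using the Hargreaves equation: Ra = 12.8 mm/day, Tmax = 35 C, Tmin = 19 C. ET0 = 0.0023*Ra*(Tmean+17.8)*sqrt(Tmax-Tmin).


Tmean = (Tmax + Tmin)/2 = (35 + 19)/2 = 27.0
ET0 = 0.0023 * 12.8 * (27.0 + 17.8) * sqrt(35 - 19)
ET0 = 0.0023 * 12.8 * 44.8 * 4.000000

5.2756 mm/day


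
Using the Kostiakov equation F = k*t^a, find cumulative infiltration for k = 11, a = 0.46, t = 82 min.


F = k * t^a = 11 * 82^0.46
F = 11 * 7.591968

83.5116 mm


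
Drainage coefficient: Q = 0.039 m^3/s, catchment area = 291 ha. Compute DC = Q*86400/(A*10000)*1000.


DC = Q * 86400 / (A * 10000) * 1000
DC = 0.039 * 86400 / (291 * 10000) * 1000
DC = 3369600.0000 / 2910000

1.1579 mm/day


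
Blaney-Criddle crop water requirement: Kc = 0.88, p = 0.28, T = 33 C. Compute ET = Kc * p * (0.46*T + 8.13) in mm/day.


ET = Kc * p * (0.46*T + 8.13)
ET = 0.88 * 0.28 * (0.46*33 + 8.13)
ET = 0.88 * 0.28 * 23.3100

5.7436 mm/day


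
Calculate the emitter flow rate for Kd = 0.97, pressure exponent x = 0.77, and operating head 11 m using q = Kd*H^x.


q = Kd * H^x = 0.97 * 11^0.77 = 0.97 * 6.336835

6.1467 L/h


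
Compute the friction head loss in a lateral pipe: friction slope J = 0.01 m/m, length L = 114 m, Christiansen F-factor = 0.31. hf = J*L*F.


hf = J * L * F = 0.01 * 114 * 0.31 = 0.3534 m

0.3534 m


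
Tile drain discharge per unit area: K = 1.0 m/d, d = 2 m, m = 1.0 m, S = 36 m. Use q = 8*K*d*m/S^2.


q = 8*K*d*m/S^2
q = 8*1.0*2*1.0/36^2
q = 16.0000 / 1296

0.0123 m/d


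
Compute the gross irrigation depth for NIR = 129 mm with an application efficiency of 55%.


Ea = 55% = 0.55
GID = NIR / Ea = 129 / 0.55 = 234.5455 mm

234.5455 mm


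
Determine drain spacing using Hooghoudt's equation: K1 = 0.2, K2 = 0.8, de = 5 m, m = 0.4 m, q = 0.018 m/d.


S^2 = 8*K2*de*m/q + 4*K1*m^2/q
S^2 = 8*0.8*5*0.4/0.018 + 4*0.2*0.4^2/0.018
S = sqrt(718.2222)

26.7997 m


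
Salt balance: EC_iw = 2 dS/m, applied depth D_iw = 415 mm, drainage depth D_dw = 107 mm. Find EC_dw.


EC_dw = EC_iw * D_iw / D_dw
EC_dw = 2 * 415 / 107
EC_dw = 830 / 107

7.7570 dS/m


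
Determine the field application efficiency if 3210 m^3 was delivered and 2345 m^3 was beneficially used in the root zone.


Ea = V_root / V_field * 100 = 2345 / 3210 * 100 = 73.0530%

73.0530 %


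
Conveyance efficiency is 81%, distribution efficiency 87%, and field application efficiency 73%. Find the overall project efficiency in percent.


Ec = 0.81, Eb = 0.87, Ea = 0.73
E = 0.81 * 0.87 * 0.73 * 100 = 51.4431%

51.4431 %


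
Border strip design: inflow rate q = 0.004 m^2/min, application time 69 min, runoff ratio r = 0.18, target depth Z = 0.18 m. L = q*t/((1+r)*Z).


L = q*t/((1+r)*Z)
L = 0.004*69/((1+0.18)*0.18)
L = 0.276/0.2124

1.2994 m


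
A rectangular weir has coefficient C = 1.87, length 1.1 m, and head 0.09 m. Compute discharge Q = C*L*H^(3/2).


Q = C * L * H^(3/2) = 1.87 * 1.1 * 0.09^1.5 = 1.87 * 1.1 * 0.027000

0.0555 m^3/s


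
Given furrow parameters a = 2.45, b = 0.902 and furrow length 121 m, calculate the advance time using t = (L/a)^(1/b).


t = (L/a)^(1/b)
t = (121/2.45)^(1/0.902)
t = 49.387755^(1/0.902)

75.4443 min


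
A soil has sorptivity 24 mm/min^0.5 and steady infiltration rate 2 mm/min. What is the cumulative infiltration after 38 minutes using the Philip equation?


F = S*sqrt(t) + A*t
F = 24*sqrt(38) + 2*38
F = 24*6.164414 + 76

223.9459 mm


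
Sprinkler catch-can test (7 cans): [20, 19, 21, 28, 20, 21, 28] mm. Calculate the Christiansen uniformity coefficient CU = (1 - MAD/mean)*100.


mean = 22.428571 mm
MAD = 3.183673 mm
CU = (1 - 3.183673/22.428571)*100

85.8053 %


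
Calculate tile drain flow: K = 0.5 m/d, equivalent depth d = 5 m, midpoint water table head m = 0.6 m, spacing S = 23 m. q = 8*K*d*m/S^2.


q = 8*K*d*m/S^2
q = 8*0.5*5*0.6/23^2
q = 12.0000 / 529

0.0227 m/d


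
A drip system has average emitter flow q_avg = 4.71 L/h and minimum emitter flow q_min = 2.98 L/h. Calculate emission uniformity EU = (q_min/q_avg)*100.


EU = (q_min/q_avg)*100 = (2.98/4.71)*100 = 63.2696%

63.2696 %


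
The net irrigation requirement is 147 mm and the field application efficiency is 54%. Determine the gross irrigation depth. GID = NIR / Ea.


Ea = 54% = 0.54
GID = NIR / Ea = 147 / 0.54 = 272.2222 mm

272.2222 mm


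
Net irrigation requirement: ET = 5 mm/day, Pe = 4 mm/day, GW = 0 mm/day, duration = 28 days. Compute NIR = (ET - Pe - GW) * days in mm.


Daily deficit = ET - Pe - GW = 5 - 4 - 0 = 1 mm/day
NIR = 1 * 28 = 28 mm

28.0000 mm


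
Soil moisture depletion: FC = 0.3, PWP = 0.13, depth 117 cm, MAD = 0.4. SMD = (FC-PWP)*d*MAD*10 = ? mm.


SMD = (FC - PWP) * d * MAD * 10
SMD = (0.3 - 0.13) * 117 * 0.4 * 10
SMD = 0.1700 * 117 * 0.4 * 10

79.5600 mm


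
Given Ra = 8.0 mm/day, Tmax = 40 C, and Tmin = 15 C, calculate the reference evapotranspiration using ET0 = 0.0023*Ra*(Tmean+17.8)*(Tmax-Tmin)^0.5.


Tmean = (Tmax + Tmin)/2 = (40 + 15)/2 = 27.5
ET0 = 0.0023 * 8.0 * (27.5 + 17.8) * sqrt(40 - 15)
ET0 = 0.0023 * 8.0 * 45.3 * 5.000000

4.1676 mm/day


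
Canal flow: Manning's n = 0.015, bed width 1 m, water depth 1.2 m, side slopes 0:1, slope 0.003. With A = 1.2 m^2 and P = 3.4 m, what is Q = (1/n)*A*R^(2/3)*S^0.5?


R = A/P = 1.2/3.4 = 0.352941
Q = (1/0.015) * 1.2 * 0.352941^(2/3) * 0.003^0.5

2.1884 m^3/s


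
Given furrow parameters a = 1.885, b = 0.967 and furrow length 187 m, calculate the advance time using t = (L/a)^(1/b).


t = (L/a)^(1/b)
t = (187/1.885)^(1/0.967)
t = 99.204244^(1/0.967)

116.0551 min


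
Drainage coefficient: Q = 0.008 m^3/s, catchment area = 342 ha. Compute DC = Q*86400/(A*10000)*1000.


DC = Q * 86400 / (A * 10000) * 1000
DC = 0.008 * 86400 / (342 * 10000) * 1000
DC = 691200.0000 / 3420000

0.2021 mm/day


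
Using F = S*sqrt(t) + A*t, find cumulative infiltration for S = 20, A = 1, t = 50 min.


F = S*sqrt(t) + A*t
F = 20*sqrt(50) + 1*50
F = 20*7.071068 + 50

191.4214 mm


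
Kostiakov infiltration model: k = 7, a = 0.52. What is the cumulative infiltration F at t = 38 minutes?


F = k * t^a = 7 * 38^0.52
F = 7 * 6.629602

46.4072 mm


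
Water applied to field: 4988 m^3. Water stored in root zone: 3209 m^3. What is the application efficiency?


Ea = V_root / V_field * 100 = 3209 / 4988 * 100 = 64.3344%

64.3344 %


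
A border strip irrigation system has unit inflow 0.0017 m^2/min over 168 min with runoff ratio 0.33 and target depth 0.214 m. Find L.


L = q*t/((1+r)*Z)
L = 0.0017*168/((1+0.33)*0.214)
L = 0.2856/0.28462

1.0034 m


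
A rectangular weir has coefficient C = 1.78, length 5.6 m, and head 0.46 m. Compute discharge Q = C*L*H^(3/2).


Q = C * L * H^(3/2) = 1.78 * 5.6 * 0.46^1.5 = 1.78 * 5.6 * 0.311987

3.1099 m^3/s


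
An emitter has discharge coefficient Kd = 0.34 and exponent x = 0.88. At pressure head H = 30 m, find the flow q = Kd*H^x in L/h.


q = Kd * H^x = 0.34 * 30^0.88 = 0.34 * 19.946500

6.7818 L/h


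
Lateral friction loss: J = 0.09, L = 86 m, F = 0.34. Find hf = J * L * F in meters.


hf = J * L * F = 0.09 * 86 * 0.34 = 2.6316 m

2.6316 m


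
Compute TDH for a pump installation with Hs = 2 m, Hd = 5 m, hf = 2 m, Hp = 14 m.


TDH = Hs + Hd + hf + Hp = 2 + 5 + 2 + 14 = 23

23 m


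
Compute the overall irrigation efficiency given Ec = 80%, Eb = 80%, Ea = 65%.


Ec = 0.8, Eb = 0.8, Ea = 0.65
E = 0.8 * 0.8 * 0.65 * 100 = 41.6000%

41.6000 %


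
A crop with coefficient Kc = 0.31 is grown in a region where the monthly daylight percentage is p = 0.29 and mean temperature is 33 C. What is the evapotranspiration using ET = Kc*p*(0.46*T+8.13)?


ET = Kc * p * (0.46*T + 8.13)
ET = 0.31 * 0.29 * (0.46*33 + 8.13)
ET = 0.31 * 0.29 * 23.3100

2.0956 mm/day


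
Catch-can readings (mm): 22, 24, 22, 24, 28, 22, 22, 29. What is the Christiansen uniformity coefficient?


mean = 24.125000 mm
MAD = 2.187500 mm
CU = (1 - 2.187500/24.125000)*100

90.9326 %


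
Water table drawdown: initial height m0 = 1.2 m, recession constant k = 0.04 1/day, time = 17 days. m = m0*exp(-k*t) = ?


m = m0 * exp(-k*t)
m = 1.2 * exp(-0.04 * 17)
m = 1.2 * exp(-0.6800)

0.6079 m


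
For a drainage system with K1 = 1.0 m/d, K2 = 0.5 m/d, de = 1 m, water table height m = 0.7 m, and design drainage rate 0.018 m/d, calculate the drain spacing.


S^2 = 8*K2*de*m/q + 4*K1*m^2/q
S^2 = 8*0.5*1*0.7/0.018 + 4*1.0*0.7^2/0.018
S = sqrt(264.4444)

16.2617 m


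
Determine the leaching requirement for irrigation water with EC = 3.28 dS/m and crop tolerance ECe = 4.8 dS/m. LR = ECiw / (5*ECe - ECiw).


LR = ECiw / (5*ECe - ECiw)
LR = 3.28 / (5*4.8 - 3.28)
LR = 3.28 / 20.7200

0.1583


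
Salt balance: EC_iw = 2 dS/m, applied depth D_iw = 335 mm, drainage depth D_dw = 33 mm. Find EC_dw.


EC_dw = EC_iw * D_iw / D_dw
EC_dw = 2 * 335 / 33
EC_dw = 670 / 33

20.3030 dS/m


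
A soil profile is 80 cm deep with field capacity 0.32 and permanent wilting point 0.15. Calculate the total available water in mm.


AWC = (FC - PWP) * d * 10
AWC = (0.32 - 0.15) * 80 * 10
AWC = 0.1700 * 80 * 10

136.0000 mm


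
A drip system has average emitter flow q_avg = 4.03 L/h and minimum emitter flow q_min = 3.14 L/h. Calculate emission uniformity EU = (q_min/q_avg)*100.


EU = (q_min/q_avg)*100 = (3.14/4.03)*100 = 77.9156%

77.9156 %


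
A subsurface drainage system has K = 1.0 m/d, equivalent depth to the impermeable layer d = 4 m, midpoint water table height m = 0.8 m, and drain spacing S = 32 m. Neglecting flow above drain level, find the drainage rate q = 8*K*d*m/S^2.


q = 8*K*d*m/S^2
q = 8*1.0*4*0.8/32^2
q = 25.6000 / 1024

0.0250 m/d


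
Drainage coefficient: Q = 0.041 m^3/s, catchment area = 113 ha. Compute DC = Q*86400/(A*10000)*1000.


DC = Q * 86400 / (A * 10000) * 1000
DC = 0.041 * 86400 / (113 * 10000) * 1000
DC = 3542400.0000 / 1130000

3.1349 mm/day


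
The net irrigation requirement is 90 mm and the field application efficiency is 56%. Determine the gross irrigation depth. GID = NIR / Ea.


Ea = 56% = 0.56
GID = NIR / Ea = 90 / 0.56 = 160.7143 mm

160.7143 mm


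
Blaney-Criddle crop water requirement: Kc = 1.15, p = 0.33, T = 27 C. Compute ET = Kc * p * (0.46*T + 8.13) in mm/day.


ET = Kc * p * (0.46*T + 8.13)
ET = 1.15 * 0.33 * (0.46*27 + 8.13)
ET = 1.15 * 0.33 * 20.5500

7.7987 mm/day


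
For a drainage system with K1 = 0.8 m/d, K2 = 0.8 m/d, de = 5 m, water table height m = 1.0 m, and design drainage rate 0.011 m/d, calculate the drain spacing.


S^2 = 8*K2*de*m/q + 4*K1*m^2/q
S^2 = 8*0.8*5*1.0/0.011 + 4*0.8*1.0^2/0.011
S = sqrt(3200.0000)

56.5685 m


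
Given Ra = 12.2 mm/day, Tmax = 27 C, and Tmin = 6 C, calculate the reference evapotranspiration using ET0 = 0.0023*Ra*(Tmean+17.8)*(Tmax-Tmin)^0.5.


Tmean = (Tmax + Tmin)/2 = (27 + 6)/2 = 16.5
ET0 = 0.0023 * 12.2 * (16.5 + 17.8) * sqrt(27 - 6)
ET0 = 0.0023 * 12.2 * 34.3 * 4.582576

4.4105 mm/day


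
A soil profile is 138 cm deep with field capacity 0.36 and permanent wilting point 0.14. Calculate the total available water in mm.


AWC = (FC - PWP) * d * 10
AWC = (0.36 - 0.14) * 138 * 10
AWC = 0.2200 * 138 * 10

303.6000 mm


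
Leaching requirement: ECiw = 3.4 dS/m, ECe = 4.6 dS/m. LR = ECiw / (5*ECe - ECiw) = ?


LR = ECiw / (5*ECe - ECiw)
LR = 3.4 / (5*4.6 - 3.4)
LR = 3.4 / 19.6000

0.1735


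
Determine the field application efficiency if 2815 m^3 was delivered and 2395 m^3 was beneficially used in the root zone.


Ea = V_root / V_field * 100 = 2395 / 2815 * 100 = 85.0799%

85.0799 %


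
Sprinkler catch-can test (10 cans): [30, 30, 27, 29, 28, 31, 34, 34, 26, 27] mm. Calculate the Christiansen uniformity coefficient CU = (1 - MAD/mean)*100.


mean = 29.600000 mm
MAD = 2.200000 mm
CU = (1 - 2.200000/29.600000)*100

92.5676 %


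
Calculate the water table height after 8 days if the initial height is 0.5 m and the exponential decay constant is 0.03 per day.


m = m0 * exp(-k*t)
m = 0.5 * exp(-0.03 * 8)
m = 0.5 * exp(-0.2400)

0.3933 m


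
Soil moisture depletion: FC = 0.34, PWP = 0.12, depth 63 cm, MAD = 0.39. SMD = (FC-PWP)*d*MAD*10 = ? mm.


SMD = (FC - PWP) * d * MAD * 10
SMD = (0.34 - 0.12) * 63 * 0.39 * 10
SMD = 0.2200 * 63 * 0.39 * 10

54.0540 mm


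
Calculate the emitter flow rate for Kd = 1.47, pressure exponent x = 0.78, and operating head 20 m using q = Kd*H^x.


q = Kd * H^x = 1.47 * 20^0.78 = 1.47 * 10.346737

15.2097 L/h


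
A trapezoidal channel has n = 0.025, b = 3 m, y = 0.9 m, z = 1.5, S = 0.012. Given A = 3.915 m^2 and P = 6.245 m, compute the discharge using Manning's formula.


R = A/P = 3.915/6.245 = 0.626902
Q = (1/0.025) * 3.915 * 0.626902^(2/3) * 0.012^0.5

12.5656 m^3/s


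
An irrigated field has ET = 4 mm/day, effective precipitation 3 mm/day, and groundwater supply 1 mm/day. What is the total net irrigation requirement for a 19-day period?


Daily deficit = ET - Pe - GW = 4 - 3 - 1 = 0 mm/day
NIR = 0 * 19 = 0 mm

0 mm


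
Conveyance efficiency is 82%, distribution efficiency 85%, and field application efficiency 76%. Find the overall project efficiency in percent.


Ec = 0.82, Eb = 0.85, Ea = 0.76
E = 0.82 * 0.85 * 0.76 * 100 = 52.9720%

52.9720 %


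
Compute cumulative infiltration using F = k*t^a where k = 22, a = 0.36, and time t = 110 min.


F = k * t^a = 22 * 110^0.36
F = 22 * 5.431270

119.4879 mm


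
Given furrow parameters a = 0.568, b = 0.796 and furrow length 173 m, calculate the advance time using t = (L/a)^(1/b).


t = (L/a)^(1/b)
t = (173/0.568)^(1/0.796)
t = 304.577465^(1/0.796)

1318.9348 min


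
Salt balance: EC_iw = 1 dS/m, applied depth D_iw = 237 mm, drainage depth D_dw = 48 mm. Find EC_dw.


EC_dw = EC_iw * D_iw / D_dw
EC_dw = 1 * 237 / 48
EC_dw = 237 / 48

4.9375 dS/m


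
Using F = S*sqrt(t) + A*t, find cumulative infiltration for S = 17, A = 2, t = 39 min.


F = S*sqrt(t) + A*t
F = 17*sqrt(39) + 2*39
F = 17*6.244998 + 78

184.1650 mm


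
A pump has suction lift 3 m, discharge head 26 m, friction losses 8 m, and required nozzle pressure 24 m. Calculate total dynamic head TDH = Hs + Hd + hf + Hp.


TDH = Hs + Hd + hf + Hp = 3 + 26 + 8 + 24 = 61

61 m


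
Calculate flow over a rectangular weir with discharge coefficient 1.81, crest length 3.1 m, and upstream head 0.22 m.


Q = C * L * H^(3/2) = 1.81 * 3.1 * 0.22^1.5 = 1.81 * 3.1 * 0.103189

0.5790 m^3/s


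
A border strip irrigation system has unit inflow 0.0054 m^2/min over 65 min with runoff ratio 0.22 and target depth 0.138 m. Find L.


L = q*t/((1+r)*Z)
L = 0.0054*65/((1+0.22)*0.138)
L = 0.351/0.16836

2.0848 m


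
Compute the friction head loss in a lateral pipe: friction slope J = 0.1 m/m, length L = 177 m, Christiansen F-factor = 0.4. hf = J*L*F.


hf = J * L * F = 0.1 * 177 * 0.4 = 7.0800 m

7.0800 m


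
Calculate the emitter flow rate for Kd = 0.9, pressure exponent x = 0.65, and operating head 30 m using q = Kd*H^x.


q = Kd * H^x = 0.9 * 30^0.65 = 0.9 * 9.122814

8.2105 L/h


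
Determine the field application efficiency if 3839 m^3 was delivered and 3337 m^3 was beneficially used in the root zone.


Ea = V_root / V_field * 100 = 3337 / 3839 * 100 = 86.9237%

86.9237 %


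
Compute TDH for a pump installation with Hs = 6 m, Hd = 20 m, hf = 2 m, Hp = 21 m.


TDH = Hs + Hd + hf + Hp = 6 + 20 + 2 + 21 = 49

49 m


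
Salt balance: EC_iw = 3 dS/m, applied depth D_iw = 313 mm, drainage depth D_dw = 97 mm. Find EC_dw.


EC_dw = EC_iw * D_iw / D_dw
EC_dw = 3 * 313 / 97
EC_dw = 939 / 97

9.6804 dS/m


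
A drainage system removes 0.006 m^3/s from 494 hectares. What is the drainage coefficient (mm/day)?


DC = Q * 86400 / (A * 10000) * 1000
DC = 0.006 * 86400 / (494 * 10000) * 1000
DC = 518400.0000 / 4940000

0.1049 mm/day


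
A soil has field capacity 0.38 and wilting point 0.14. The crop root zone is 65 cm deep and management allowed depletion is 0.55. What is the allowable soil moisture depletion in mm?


SMD = (FC - PWP) * d * MAD * 10
SMD = (0.38 - 0.14) * 65 * 0.55 * 10
SMD = 0.2400 * 65 * 0.55 * 10

85.8000 mm


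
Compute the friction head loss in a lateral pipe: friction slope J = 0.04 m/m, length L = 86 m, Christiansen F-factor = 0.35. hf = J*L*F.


hf = J * L * F = 0.04 * 86 * 0.35 = 1.2040 m

1.2040 m


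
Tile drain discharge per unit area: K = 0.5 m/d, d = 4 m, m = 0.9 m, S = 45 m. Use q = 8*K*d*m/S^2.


q = 8*K*d*m/S^2
q = 8*0.5*4*0.9/45^2
q = 14.4000 / 2025

0.0071 m/d


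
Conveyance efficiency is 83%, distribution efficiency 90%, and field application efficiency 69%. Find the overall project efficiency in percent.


Ec = 0.83, Eb = 0.9, Ea = 0.69
E = 0.83 * 0.9 * 0.69 * 100 = 51.5430%

51.5430 %


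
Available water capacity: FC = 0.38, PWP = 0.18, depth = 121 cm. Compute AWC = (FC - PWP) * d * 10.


AWC = (FC - PWP) * d * 10
AWC = (0.38 - 0.18) * 121 * 10
AWC = 0.2000 * 121 * 10

242.0000 mm


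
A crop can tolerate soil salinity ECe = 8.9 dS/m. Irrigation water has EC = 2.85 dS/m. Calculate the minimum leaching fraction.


LR = ECiw / (5*ECe - ECiw)
LR = 2.85 / (5*8.9 - 2.85)
LR = 2.85 / 41.6500

0.0684


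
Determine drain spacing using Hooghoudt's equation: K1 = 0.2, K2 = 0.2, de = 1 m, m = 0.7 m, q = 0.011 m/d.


S^2 = 8*K2*de*m/q + 4*K1*m^2/q
S^2 = 8*0.2*1*0.7/0.011 + 4*0.2*0.7^2/0.011
S = sqrt(137.4545)

11.7241 m


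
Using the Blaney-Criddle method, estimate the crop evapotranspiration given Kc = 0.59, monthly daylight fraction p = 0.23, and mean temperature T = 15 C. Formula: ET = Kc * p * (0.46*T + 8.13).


ET = Kc * p * (0.46*T + 8.13)
ET = 0.59 * 0.23 * (0.46*15 + 8.13)
ET = 0.59 * 0.23 * 15.0300

2.0396 mm/day


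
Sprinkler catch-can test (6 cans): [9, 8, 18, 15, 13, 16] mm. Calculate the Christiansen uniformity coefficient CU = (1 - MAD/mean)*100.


mean = 13.166667 mm
MAD = 3.166667 mm
CU = (1 - 3.166667/13.166667)*100

75.9494 %
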